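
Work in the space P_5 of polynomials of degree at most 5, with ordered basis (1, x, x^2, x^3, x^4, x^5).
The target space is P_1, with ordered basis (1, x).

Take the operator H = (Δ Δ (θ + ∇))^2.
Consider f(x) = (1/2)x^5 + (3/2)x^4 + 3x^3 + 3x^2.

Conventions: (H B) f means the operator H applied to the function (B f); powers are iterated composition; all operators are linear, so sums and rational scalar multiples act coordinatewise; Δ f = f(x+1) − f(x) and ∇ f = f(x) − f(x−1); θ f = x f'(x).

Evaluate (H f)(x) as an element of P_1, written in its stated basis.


θ f = (5/2)x^5 + 6x^4 + 9x^3 + 6x^2
∇ f = (5/2)x^4 + x^3 + 5x^2 + (1/2)x - 1
(θ + ∇) f = (5/2)x^5 + (17/2)x^4 + 10x^3 + 11x^2 + (1/2)x - 1
Δ (θ + ∇) f = (25/2)x^4 + 59x^3 + 106x^2 + (197/2)x + 65/2
Δ Δ (θ + ∇) f = 50x^3 + 252x^2 + 439x + 276
θ (Δ Δ (θ + ∇)) f = 150x^3 + 504x^2 + 439x
∇ (Δ Δ (θ + ∇)) f = 150x^2 + 354x + 237
(θ + ∇) (Δ Δ (θ + ∇)) f = 150x^3 + 654x^2 + 793x + 237
Δ (θ + ∇) (Δ Δ (θ + ∇)) f = 450x^2 + 1758x + 1597
Δ Δ (θ + ∇) (Δ Δ (θ + ∇)) f = 900x + 2208

the result is g(x) = 900x + 2208


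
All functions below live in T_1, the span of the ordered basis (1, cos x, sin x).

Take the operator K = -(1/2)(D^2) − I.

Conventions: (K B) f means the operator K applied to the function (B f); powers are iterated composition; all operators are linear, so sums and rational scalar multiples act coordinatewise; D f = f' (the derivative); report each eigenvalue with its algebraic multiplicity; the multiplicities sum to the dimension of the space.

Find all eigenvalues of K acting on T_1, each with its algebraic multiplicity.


image of 1: -1
image of cos x: -(1/2)cos x
image of sin x: -(1/2)sin x
the matrix is diagonal; its diagonal is (-1, -1/2, -1/2)
for a triangular matrix the eigenvalues are the diagonal entries, with algebraic multiplicity their repetition count

λ = -1 (multiplicity 1), λ = -1/2 (multiplicity 2)


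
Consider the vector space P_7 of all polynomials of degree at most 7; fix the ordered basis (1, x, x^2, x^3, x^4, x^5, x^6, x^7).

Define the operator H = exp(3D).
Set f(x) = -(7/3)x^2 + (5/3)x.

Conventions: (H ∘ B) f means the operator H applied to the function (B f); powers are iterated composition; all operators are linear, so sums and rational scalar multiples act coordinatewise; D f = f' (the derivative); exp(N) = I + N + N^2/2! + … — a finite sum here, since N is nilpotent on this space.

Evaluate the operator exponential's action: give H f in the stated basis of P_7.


the image equals g(x) = -(7/3)x^2 - (37/3)x - 16

order-1 term: -14x + 5
order-2 term: -21
the series for exp(3D) f terminates at order 2
exp(3D) f = -(7/3)x^2 - (37/3)x - 16


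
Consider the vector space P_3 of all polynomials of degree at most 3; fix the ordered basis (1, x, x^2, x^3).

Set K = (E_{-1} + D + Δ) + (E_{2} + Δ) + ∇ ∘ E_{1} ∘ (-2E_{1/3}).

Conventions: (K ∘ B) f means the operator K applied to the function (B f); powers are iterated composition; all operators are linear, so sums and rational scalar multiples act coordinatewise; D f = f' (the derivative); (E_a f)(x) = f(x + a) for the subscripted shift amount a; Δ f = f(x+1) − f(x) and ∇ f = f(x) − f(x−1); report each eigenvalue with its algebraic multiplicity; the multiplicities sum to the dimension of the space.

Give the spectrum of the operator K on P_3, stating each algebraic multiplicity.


λ = 2 (multiplicity 4)

image of 1: 2
image of x: 2x + 2
image of x^2: 2x^2 + 4x + 11/3
image of x^3: 2x^3 + 6x^2 + 11x + 13/3
the matrix is upper triangular; its diagonal is (2, 2, 2, 2)
for a triangular matrix the eigenvalues are the diagonal entries, with algebraic multiplicity their repetition count


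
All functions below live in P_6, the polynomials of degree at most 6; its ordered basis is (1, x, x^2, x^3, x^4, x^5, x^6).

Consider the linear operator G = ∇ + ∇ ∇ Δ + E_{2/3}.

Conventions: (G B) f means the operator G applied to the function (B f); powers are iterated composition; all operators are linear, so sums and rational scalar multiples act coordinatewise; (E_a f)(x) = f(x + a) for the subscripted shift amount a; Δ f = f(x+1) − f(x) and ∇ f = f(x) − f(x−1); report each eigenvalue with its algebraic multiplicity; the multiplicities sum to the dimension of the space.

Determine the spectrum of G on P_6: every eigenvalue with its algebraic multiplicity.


λ = 1 (multiplicity 7)

image of 1: 1
image of x: x + 5/3
image of x^2: x^2 + (10/3)x - 5/9
image of x^3: x^3 + 5x^2 - (5/3)x + 197/27
image of x^4: x^4 + (20/3)x^3 - (10/3)x^2 + (788/27)x - 1037/81
image of x^5: x^5 + (25/3)x^4 - (50/9)x^3 + (1970/27)x^2 - (5185/81)x + 7565/243
image of x^6: x^6 + 10x^5 - (25/3)x^4 + (3940/27)x^3 - (5185/27)x^2 + (15130/81)x - 44405/729
the matrix is upper triangular; its diagonal is (1, 1, 1, 1, 1, 1, 1)
for a triangular matrix the eigenvalues are the diagonal entries, with algebraic multiplicity their repetition count


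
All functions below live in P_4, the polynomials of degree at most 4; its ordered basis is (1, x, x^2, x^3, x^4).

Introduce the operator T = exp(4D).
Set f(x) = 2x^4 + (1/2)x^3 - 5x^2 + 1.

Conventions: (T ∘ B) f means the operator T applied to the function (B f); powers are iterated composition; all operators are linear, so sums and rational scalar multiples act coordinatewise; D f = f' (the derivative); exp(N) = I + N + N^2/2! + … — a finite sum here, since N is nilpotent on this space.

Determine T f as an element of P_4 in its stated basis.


g(x) = 2x^4 + (65/2)x^3 + 193x^2 + 496x + 465

order-1 term: 32x^3 + 6x^2 - 40x
order-2 term: 192x^2 + 24x - 80
order-3 term: 512x + 32
order-4 term: 512
the series for exp(4D) f terminates at order 4
exp(4D) f = 2x^4 + (65/2)x^3 + 193x^2 + 496x + 465


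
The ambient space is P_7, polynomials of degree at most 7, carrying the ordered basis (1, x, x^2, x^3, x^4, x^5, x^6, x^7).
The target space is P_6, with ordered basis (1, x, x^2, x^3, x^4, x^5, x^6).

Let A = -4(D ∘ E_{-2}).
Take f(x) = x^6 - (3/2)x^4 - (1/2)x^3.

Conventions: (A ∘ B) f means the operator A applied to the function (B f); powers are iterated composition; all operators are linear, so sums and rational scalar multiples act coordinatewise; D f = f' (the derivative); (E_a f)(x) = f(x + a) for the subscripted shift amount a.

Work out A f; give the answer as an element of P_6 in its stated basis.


the image equals g(x) = -24x^5 + 240x^4 - 936x^3 + 1782x^2 - 1656x + 600

E_{-2} f = x^6 - 12x^5 + (117/2)x^4 - (297/2)x^3 + 207x^2 - 150x + 44
D E_{-2} f = 6x^5 - 60x^4 + 234x^3 - (891/2)x^2 + 414x - 150
(-4(D ∘ E_{-2})) f = -24x^5 + 240x^4 - 936x^3 + 1782x^2 - 1656x + 600


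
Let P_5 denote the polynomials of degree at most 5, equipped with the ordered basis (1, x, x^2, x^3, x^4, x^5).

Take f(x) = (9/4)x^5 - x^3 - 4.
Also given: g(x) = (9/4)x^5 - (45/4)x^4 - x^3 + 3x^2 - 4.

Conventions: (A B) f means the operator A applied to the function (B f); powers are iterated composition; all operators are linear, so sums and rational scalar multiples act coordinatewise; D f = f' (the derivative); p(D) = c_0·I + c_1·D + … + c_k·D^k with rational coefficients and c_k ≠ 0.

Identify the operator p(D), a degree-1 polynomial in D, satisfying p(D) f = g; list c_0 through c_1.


c_0 = 1, c_1 = -1

D^0 f = (9/4)x^5 - x^3 - 4
D^1 f = (45/4)x^4 - 3x^2
matching coefficients of g against c_0 f + c_1 Df + … from the top degree down determines the c_i
solution: c_0 = 1, c_1 = -1


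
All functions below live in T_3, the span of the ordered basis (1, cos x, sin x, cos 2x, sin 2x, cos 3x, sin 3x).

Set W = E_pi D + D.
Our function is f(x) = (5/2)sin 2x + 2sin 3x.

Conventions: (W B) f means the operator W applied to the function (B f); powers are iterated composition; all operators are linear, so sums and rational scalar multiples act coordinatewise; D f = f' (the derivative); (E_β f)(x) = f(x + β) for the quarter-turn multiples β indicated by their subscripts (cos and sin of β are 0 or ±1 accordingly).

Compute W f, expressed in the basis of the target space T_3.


D f = 5cos 2x + 6cos 3x
E_pi D f = 5cos 2x - 6cos 3x
D f = 5cos 2x + 6cos 3x
(E_pi D + D) f = 10cos 2x

the result is g(x) = 10cos 2x


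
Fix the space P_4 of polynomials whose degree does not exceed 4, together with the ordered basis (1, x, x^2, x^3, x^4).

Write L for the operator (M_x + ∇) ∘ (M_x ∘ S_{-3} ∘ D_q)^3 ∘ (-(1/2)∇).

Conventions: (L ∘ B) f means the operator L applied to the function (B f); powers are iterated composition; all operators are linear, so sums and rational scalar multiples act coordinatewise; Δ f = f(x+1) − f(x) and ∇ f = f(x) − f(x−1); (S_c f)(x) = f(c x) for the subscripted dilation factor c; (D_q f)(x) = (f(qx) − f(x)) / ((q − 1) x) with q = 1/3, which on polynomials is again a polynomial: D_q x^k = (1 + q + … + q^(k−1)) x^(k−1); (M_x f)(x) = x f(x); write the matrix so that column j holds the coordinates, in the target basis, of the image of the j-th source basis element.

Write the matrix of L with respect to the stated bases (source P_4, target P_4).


image of 1: 0
image of x: 0
image of x^2: -x^2 - 1
image of x^3: 96x^3 + (3/2)x^2 + 192x - 189/2
image of x^4: -4394x^4 - 192x^3 - 13184x^2 + 12798x - 4204
each image's coordinates form column j of the matrix

the matrix is [[0, 0, -1, -189/2, -4204]; [0, 0, 0, 192, 12798]; [0, 0, -1, 3/2, -13184]; [0, 0, 0, 96, -192]; [0, 0, 0, 0, -4394]] (rows listed top to bottom)


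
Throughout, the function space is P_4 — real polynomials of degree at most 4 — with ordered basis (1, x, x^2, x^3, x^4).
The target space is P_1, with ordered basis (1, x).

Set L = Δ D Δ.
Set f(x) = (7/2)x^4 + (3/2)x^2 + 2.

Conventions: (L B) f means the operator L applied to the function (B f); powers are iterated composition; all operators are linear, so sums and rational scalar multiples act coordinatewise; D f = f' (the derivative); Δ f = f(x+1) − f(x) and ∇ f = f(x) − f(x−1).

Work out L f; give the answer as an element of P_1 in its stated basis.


Δ f = 14x^3 + 21x^2 + 17x + 5
D Δ f = 42x^2 + 42x + 17
Δ D Δ f = 84x + 84

the result is g(x) = 84x + 84


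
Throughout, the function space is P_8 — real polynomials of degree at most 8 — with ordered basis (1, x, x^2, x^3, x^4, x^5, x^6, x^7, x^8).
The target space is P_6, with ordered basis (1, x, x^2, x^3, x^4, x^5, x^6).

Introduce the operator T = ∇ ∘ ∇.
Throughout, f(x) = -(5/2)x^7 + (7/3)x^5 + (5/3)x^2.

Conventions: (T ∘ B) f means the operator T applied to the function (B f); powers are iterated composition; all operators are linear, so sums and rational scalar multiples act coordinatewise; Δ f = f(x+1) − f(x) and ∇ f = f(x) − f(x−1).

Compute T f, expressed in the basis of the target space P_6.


∇ f = -(35/2)x^6 + (105/2)x^5 - (455/6)x^4 + (385/6)x^3 - (175/6)x^2 + (55/6)x - 11/6
∇ ∇ f = -105x^5 + 525x^4 - (3535/3)x^3 + 1435x^2 - (2765/3)x + 745/3

g(x) = -105x^5 + 525x^4 - (3535/3)x^3 + 1435x^2 - (2765/3)x + 745/3


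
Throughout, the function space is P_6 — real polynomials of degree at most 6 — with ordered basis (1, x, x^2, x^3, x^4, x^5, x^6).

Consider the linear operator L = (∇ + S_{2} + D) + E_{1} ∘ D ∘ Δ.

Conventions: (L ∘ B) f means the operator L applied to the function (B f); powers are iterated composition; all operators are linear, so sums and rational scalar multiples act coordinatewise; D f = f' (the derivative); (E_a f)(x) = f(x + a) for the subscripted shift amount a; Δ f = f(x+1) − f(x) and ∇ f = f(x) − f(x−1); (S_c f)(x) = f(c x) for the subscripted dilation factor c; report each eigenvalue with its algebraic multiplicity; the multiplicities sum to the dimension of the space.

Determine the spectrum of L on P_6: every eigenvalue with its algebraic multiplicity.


image of 1: 1
image of x: 2x + 2
image of x^2: 4x^2 + 4x + 1
image of x^3: 8x^3 + 6x^2 + 3x + 10
image of x^4: 16x^4 + 8x^3 + 6x^2 + 40x + 27
image of x^5: 32x^5 + 10x^4 + 10x^3 + 100x^2 + 135x + 76
image of x^6: 64x^6 + 12x^5 + 15x^4 + 200x^3 + 405x^2 + 456x + 185
the matrix is upper triangular; its diagonal is (1, 2, 4, 8, 16, 32, 64)
for a triangular matrix the eigenvalues are the diagonal entries, with algebraic multiplicity their repetition count

λ = 1 (multiplicity 1), λ = 2 (multiplicity 1), λ = 4 (multiplicity 1), λ = 8 (multiplicity 1), λ = 16 (multiplicity 1), λ = 32 (multiplicity 1), λ = 64 (multiplicity 1)


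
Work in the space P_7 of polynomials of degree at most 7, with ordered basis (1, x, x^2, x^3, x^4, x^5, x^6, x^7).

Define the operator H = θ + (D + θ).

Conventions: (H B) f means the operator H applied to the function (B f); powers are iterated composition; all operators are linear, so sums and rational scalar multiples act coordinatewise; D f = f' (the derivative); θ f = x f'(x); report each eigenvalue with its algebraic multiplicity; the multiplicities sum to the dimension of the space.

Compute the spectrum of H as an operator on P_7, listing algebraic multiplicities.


λ = 0 (multiplicity 1), λ = 2 (multiplicity 1), λ = 4 (multiplicity 1), λ = 6 (multiplicity 1), λ = 8 (multiplicity 1), λ = 10 (multiplicity 1), λ = 12 (multiplicity 1), λ = 14 (multiplicity 1)

image of 1: 0
image of x: 2x + 1
image of x^2: 4x^2 + 2x
image of x^3: 6x^3 + 3x^2
image of x^4: 8x^4 + 4x^3
image of x^5: 10x^5 + 5x^4
image of x^6: 12x^6 + 6x^5
image of x^7: 14x^7 + 7x^6
the matrix is upper triangular; its diagonal is (0, 2, 4, 6, 8, 10, 12, 14)
for a triangular matrix the eigenvalues are the diagonal entries, with algebraic multiplicity their repetition count


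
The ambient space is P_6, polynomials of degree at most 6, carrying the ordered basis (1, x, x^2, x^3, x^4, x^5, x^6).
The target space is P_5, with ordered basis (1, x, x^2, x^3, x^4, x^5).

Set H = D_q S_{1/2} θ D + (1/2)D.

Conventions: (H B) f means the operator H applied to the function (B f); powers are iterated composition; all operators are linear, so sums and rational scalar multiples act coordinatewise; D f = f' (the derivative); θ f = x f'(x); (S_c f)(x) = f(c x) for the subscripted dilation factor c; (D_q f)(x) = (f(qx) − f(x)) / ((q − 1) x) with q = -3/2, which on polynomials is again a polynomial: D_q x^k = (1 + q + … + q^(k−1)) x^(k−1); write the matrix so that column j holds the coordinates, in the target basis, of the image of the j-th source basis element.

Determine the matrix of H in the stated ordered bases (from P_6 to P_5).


the matrix is [[0, 1/2, 1, 0, 0, 0, 0]; [0, 0, 1, -3/4, 0, 0, 0]; [0, 0, 0, 3/2, 21/8, 0, 0]; [0, 0, 0, 0, 2, -65/32, 0]; [0, 0, 0, 0, 0, 5/2, 825/256]; [0, 0, 0, 0, 0, 0, 3]] (rows listed top to bottom)

image of 1: 0
image of x: 1/2
image of x^2: x + 1
image of x^3: (3/2)x^2 - (3/4)x
image of x^4: 2x^3 + (21/8)x^2
image of x^5: (5/2)x^4 - (65/32)x^3
image of x^6: 3x^5 + (825/256)x^4
each image's coordinates form column j of the matrix


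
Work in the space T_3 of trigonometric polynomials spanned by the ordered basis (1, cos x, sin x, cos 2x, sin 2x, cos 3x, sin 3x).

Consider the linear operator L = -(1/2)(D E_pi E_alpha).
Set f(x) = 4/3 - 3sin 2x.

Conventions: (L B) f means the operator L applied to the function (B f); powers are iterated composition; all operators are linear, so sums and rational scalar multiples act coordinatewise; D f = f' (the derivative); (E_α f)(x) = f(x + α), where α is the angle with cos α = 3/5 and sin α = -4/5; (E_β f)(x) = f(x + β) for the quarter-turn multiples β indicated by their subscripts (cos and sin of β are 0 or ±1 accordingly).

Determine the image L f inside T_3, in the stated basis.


g(x) = -(21/25)cos 2x + (72/25)sin 2x

E_alpha f = 4/3 + (72/25)cos 2x + (21/25)sin 2x
E_pi E_alpha f = 4/3 + (72/25)cos 2x + (21/25)sin 2x
D E_pi E_alpha f = (42/25)cos 2x - (144/25)sin 2x
(-(1/2)(D E_pi E_alpha)) f = -(21/25)cos 2x + (72/25)sin 2x


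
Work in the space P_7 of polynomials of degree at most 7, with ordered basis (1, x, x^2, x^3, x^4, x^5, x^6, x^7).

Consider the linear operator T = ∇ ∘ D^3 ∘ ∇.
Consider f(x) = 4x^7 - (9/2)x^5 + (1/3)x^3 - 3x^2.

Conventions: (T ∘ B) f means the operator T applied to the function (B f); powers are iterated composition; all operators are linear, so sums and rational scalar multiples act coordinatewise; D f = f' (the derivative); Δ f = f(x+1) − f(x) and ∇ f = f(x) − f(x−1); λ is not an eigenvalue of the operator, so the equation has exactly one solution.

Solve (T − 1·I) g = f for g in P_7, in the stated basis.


write g with unknown coordinates in the stated basis and equate coefficients in (T − 1·I) g = f
solving from the highest basis element down gives g = -4x^7 + (9/2)x^5 - (1/3)x^3 - 10077x^2 + 20160x - 11220
check: T g = -10080x^2 + 20160x - 11220
so T g − 1·g = 4x^7 - (9/2)x^5 + (1/3)x^3 - 3x^2 = f ✓

the image equals g(x) = -4x^7 + (9/2)x^5 - (1/3)x^3 - 10077x^2 + 20160x - 11220


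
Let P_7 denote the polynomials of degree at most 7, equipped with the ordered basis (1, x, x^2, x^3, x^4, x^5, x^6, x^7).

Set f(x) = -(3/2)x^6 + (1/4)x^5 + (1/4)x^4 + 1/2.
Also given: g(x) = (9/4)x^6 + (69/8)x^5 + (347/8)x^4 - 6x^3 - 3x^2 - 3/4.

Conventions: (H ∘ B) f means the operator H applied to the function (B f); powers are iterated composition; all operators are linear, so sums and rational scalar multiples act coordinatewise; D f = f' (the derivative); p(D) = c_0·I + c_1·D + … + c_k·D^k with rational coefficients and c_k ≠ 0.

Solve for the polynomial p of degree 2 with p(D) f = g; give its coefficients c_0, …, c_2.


p(D) = -(3/2)·I − D − D^2, i.e. c_0 = -3/2, c_1 = -1, c_2 = -1

D^0 f = -(3/2)x^6 + (1/4)x^5 + (1/4)x^4 + 1/2
D^1 f = -9x^5 + (5/4)x^4 + x^3
D^2 f = -45x^4 + 5x^3 + 3x^2
matching coefficients of g against c_0 f + c_1 Df + … from the top degree down determines the c_i
solution: c_0 = -3/2, c_1 = -1, c_2 = -1


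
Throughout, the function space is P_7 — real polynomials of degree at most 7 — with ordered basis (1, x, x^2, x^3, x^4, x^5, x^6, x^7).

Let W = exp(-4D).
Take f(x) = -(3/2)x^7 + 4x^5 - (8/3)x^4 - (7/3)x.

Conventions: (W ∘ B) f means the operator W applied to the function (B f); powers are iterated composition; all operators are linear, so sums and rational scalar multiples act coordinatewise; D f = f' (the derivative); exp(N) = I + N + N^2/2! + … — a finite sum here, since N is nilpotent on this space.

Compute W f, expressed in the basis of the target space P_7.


order-1 term: 42x^6 - 80x^4 + (128/3)x^3 + 28/3
order-2 term: -504x^5 + 640x^3 - 256x^2
order-3 term: 3360x^4 - 2560x^2 + (2048/3)x
order-4 term: -13440x^3 + 5120x - 2048/3
order-5 term: 32256x^2 - 4096
order-6 term: -43008x
order-7 term: 24576
the series for exp(-4D) f terminates at order 7
exp(-4D) f = -(3/2)x^7 + 42x^6 - 500x^5 + (9832/3)x^4 - (38272/3)x^3 + 29440x^2 - (111623/3)x + 59420/3

g(x) = -(3/2)x^7 + 42x^6 - 500x^5 + (9832/3)x^4 - (38272/3)x^3 + 29440x^2 - (111623/3)x + 59420/3


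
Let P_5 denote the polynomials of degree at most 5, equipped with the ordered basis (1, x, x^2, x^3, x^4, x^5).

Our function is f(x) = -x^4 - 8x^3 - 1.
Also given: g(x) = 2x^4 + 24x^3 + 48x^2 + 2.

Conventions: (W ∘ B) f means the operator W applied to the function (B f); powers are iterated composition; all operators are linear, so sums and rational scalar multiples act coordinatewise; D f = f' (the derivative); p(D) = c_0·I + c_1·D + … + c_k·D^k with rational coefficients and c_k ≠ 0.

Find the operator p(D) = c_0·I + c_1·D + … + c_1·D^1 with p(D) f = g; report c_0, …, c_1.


p(D) = -2·I − 2·D, i.e. c_0 = -2, c_1 = -2

D^0 f = -x^4 - 8x^3 - 1
D^1 f = -4x^3 - 24x^2
matching coefficients of g against c_0 f + c_1 Df + … from the top degree down determines the c_i
solution: c_0 = -2, c_1 = -2


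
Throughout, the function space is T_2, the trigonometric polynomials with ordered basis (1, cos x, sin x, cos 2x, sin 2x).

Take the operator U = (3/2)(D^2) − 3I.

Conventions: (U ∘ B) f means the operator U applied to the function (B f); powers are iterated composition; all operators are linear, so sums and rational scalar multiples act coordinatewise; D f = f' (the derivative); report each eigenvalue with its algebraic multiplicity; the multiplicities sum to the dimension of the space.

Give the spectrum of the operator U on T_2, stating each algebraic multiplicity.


image of 1: -3
image of cos x: -(9/2)cos x
image of sin x: -(9/2)sin x
image of cos 2x: -9cos 2x
image of sin 2x: -9sin 2x
the matrix is diagonal; its diagonal is (-3, -9/2, -9/2, -9, -9)
for a triangular matrix the eigenvalues are the diagonal entries, with algebraic multiplicity their repetition count

λ = -9 (multiplicity 2), λ = -9/2 (multiplicity 2), λ = -3 (multiplicity 1)


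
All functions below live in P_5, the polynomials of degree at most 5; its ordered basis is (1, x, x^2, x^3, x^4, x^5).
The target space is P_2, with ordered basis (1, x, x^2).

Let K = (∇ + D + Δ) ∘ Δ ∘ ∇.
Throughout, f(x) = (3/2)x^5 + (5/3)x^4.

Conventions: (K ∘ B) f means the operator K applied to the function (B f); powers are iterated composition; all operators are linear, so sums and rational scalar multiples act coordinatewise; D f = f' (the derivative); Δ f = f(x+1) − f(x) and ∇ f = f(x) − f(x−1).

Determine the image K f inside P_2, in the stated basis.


the image equals g(x) = 270x^2 + 120x + 105

∇ f = (15/2)x^4 - (25/3)x^3 + 5x^2 - (5/6)x - 1/6
Δ ∇ f = 30x^3 + 20x^2 + 15x + 10/3
∇ (Δ ∘ ∇) f = 90x^2 - 50x + 25
D (Δ ∘ ∇) f = 90x^2 + 40x + 15
Δ (Δ ∘ ∇) f = 90x^2 + 130x + 65
(∇ + D + Δ) (Δ ∘ ∇) f = 270x^2 + 120x + 105


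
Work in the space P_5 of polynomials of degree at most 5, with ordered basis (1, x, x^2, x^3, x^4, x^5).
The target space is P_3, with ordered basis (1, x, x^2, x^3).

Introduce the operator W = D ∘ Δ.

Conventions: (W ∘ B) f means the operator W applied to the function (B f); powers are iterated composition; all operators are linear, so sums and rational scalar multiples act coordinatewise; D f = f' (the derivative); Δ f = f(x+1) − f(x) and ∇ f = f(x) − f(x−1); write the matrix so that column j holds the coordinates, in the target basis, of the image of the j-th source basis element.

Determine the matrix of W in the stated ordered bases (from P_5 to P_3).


the matrix is [[0, 0, 2, 3, 4, 5]; [0, 0, 0, 6, 12, 20]; [0, 0, 0, 0, 12, 30]; [0, 0, 0, 0, 0, 20]] (rows listed top to bottom)

image of 1: 0
image of x: 0
image of x^2: 2
image of x^3: 6x + 3
image of x^4: 12x^2 + 12x + 4
image of x^5: 20x^3 + 30x^2 + 20x + 5
each image's coordinates form column j of the matrix


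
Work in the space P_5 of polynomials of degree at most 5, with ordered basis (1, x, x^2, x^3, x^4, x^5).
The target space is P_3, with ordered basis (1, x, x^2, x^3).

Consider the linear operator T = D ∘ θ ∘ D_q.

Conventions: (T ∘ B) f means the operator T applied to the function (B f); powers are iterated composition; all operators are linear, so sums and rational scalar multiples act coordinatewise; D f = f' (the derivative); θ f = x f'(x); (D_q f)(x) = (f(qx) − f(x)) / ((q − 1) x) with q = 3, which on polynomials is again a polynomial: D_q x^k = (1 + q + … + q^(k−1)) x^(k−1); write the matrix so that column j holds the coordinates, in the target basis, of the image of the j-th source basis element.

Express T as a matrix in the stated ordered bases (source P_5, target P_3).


image of 1: 0
image of x: 0
image of x^2: 4
image of x^3: 52x
image of x^4: 360x^2
image of x^5: 1936x^3
each image's coordinates form column j of the matrix

the matrix is [[0, 0, 4, 0, 0, 0]; [0, 0, 0, 52, 0, 0]; [0, 0, 0, 0, 360, 0]; [0, 0, 0, 0, 0, 1936]] (rows listed top to bottom)


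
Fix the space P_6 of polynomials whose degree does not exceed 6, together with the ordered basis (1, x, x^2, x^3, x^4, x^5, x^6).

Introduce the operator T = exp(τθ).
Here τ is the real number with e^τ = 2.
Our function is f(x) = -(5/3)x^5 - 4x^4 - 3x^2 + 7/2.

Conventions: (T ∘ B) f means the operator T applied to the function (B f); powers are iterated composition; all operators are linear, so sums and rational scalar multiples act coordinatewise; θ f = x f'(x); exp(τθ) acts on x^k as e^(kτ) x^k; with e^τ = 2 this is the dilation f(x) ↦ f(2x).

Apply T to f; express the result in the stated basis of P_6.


the result is g(x) = -(160/3)x^5 - 64x^4 - 12x^2 + 7/2

exp(τθ) x^k = e^(kτ) x^k; with e^τ = 2 this sends x^k to 2^k x^k
x^2 ↦ 4 x^2
x^4 ↦ 16 x^4
x^5 ↦ 32 x^5
applying this coordinatewise to f: exp(τθ) f = -(160/3)x^5 - 64x^4 - 12x^2 + 7/2


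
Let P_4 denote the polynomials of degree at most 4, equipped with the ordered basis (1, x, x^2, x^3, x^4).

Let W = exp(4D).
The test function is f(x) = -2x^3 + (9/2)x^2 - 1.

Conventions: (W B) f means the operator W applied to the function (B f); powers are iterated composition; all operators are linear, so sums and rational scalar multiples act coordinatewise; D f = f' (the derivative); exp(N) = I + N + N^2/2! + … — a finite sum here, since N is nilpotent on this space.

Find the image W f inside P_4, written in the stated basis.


the image equals g(x) = -2x^3 - (39/2)x^2 - 60x - 57

order-1 term: -24x^2 + 36x
order-2 term: -96x + 72
order-3 term: -128
the series for exp(4D) f terminates at order 3
exp(4D) f = -2x^3 - (39/2)x^2 - 60x - 57


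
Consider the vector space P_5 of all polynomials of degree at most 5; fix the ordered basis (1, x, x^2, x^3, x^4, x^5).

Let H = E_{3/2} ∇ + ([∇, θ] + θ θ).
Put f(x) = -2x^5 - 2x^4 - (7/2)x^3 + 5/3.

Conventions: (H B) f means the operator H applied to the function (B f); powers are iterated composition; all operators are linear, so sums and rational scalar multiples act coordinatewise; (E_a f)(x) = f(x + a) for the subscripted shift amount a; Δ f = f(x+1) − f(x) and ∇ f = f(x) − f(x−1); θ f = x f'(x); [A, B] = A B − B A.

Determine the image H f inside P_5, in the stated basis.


∇ f = -10x^4 + 12x^3 - (37/2)x^2 + (25/2)x - 7/2
E_{3/2} ∇ f = -10x^4 - 48x^3 - (199/2)x^2 - 97x - 73/2
θ f = -10x^5 - 8x^4 - (21/2)x^3
∇ θ f = -50x^4 + 68x^3 - (167/2)x^2 + (99/2)x - 25/2
∇ f = -10x^4 + 12x^3 - (37/2)x^2 + (25/2)x - 7/2
θ ∇ f = -40x^4 + 36x^3 - 37x^2 + (25/2)x
[∇, θ] f = -10x^4 + 32x^3 - (93/2)x^2 + 37x - 25/2
θ f = -10x^5 - 8x^4 - (21/2)x^3
θ θ f = -50x^5 - 32x^4 - (63/2)x^3
([∇, θ] + θ θ) f = -50x^5 - 42x^4 + (1/2)x^3 - (93/2)x^2 + 37x - 25/2
(E_{3/2} ∇ + ([∇, θ] + θ θ)) f = -50x^5 - 52x^4 - (95/2)x^3 - 146x^2 - 60x - 49

the result is g(x) = -50x^5 - 52x^4 - (95/2)x^3 - 146x^2 - 60x - 49


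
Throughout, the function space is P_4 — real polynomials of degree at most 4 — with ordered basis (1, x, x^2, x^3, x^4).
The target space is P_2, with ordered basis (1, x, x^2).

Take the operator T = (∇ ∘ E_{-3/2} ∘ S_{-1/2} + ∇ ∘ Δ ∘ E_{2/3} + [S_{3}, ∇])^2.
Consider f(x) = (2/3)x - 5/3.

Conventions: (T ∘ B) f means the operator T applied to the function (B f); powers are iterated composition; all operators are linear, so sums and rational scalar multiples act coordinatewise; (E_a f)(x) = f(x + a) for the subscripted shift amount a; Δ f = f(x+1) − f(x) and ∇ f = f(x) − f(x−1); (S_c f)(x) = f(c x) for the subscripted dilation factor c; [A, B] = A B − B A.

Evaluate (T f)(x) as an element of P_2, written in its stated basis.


the result is g(x) = 0

S_{-1/2} f = -(1/3)x - 5/3
E_{-3/2} S_{-1/2} f = -(1/3)x - 7/6
∇ (E_{-3/2} ∘ S_{-1/2}) f = -1/3
E_{2/3} f = (2/3)x - 11/9
Δ E_{2/3} f = 2/3
∇ (Δ ∘ E_{2/3}) f = 0
∇ f = 2/3
S_{3} ∇ f = 2/3
S_{3} f = 2x - 5/3
∇ S_{3} f = 2
[S_{3}, ∇] f = -4/3
(∇ ∘ E_{-3/2} ∘ S_{-1/2} + ∇ ∘ Δ ∘ E_{2/3} + [S_{3}, ∇]) f = -5/3
S_{-1/2} (∇ ∘ E_{-3/2} ∘ S_{-1/2} + ∇ ∘ Δ ∘ E_{2/3} + [S_{3}, ∇]) f = -5/3
E_{-3/2} S_{-1/2} (∇ ∘ E_{-3/2} ∘ S_{-1/2} + ∇ ∘ Δ ∘ E_{2/3} + [S_{3}, ∇]) f = -5/3
∇ (E_{-3/2} ∘ S_{-1/2}) (∇ ∘ E_{-3/2} ∘ S_{-1/2} + ∇ ∘ Δ ∘ E_{2/3} + [S_{3}, ∇]) f = 0
E_{2/3} (∇ ∘ E_{-3/2} ∘ S_{-1/2} + ∇ ∘ Δ ∘ E_{2/3} + [S_{3}, ∇]) f = -5/3
Δ E_{2/3} (∇ ∘ E_{-3/2} ∘ S_{-1/2} + ∇ ∘ Δ ∘ E_{2/3} + [S_{3}, ∇]) f = 0
∇ (Δ ∘ E_{2/3}) (∇ ∘ E_{-3/2} ∘ S_{-1/2} + ∇ ∘ Δ ∘ E_{2/3} + [S_{3}, ∇]) f = 0
∇ (∇ ∘ E_{-3/2} ∘ S_{-1/2} + ∇ ∘ Δ ∘ E_{2/3} + [S_{3}, ∇]) f = 0
S_{3} ∇ (∇ ∘ E_{-3/2} ∘ S_{-1/2} + ∇ ∘ Δ ∘ E_{2/3} + [S_{3}, ∇]) f = 0
S_{3} (∇ ∘ E_{-3/2} ∘ S_{-1/2} + ∇ ∘ Δ ∘ E_{2/3} + [S_{3}, ∇]) f = -5/3
∇ S_{3} (∇ ∘ E_{-3/2} ∘ S_{-1/2} + ∇ ∘ Δ ∘ E_{2/3} + [S_{3}, ∇]) f = 0
[S_{3}, ∇] (∇ ∘ E_{-3/2} ∘ S_{-1/2} + ∇ ∘ Δ ∘ E_{2/3} + [S_{3}, ∇]) f = 0
(∇ ∘ E_{-3/2} ∘ S_{-1/2} + ∇ ∘ Δ ∘ E_{2/3} + [S_{3}, ∇]) (∇ ∘ E_{-3/2} ∘ S_{-1/2} + ∇ ∘ Δ ∘ E_{2/3} + [S_{3}, ∇]) f = 0


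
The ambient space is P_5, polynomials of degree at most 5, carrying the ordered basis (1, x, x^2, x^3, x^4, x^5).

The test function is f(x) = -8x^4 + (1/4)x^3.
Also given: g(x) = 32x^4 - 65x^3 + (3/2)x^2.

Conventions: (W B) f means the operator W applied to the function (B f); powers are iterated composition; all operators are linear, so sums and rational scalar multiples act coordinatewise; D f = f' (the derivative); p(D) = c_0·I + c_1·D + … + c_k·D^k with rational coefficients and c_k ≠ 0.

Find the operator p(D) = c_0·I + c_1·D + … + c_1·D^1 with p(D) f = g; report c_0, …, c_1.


c_0 = -4, c_1 = 2

D^0 f = -8x^4 + (1/4)x^3
D^1 f = -32x^3 + (3/4)x^2
matching coefficients of g against c_0 f + c_1 Df + … from the top degree down determines the c_i
solution: c_0 = -4, c_1 = 2


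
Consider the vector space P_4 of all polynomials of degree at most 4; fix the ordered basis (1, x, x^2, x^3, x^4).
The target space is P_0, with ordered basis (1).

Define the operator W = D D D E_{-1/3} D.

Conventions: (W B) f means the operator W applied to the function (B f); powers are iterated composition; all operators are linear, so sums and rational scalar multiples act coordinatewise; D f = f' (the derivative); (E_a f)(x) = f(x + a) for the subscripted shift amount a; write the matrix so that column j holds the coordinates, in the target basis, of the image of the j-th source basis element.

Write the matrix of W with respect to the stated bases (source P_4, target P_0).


the matrix is [[0, 0, 0, 0, 24]] (rows listed top to bottom)

image of 1: 0
image of x: 0
image of x^2: 0
image of x^3: 0
image of x^4: 24
each image's coordinates form column j of the matrix


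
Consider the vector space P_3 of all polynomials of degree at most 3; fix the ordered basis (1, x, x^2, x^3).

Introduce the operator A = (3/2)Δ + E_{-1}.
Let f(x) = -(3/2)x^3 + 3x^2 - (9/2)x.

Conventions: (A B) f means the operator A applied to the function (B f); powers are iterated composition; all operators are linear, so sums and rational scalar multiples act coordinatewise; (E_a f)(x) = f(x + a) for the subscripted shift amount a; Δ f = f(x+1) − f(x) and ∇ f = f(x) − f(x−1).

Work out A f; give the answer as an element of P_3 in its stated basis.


g(x) = -(3/2)x^3 + (3/4)x^2 - (51/4)x + 9/2

Δ f = -(9/2)x^2 + (3/2)x - 3
((3/2)Δ) f = -(27/4)x^2 + (9/4)x - 9/2
E_{-1} f = -(3/2)x^3 + (15/2)x^2 - 15x + 9
((3/2)Δ + E_{-1}) f = -(3/2)x^3 + (3/4)x^2 - (51/4)x + 9/2


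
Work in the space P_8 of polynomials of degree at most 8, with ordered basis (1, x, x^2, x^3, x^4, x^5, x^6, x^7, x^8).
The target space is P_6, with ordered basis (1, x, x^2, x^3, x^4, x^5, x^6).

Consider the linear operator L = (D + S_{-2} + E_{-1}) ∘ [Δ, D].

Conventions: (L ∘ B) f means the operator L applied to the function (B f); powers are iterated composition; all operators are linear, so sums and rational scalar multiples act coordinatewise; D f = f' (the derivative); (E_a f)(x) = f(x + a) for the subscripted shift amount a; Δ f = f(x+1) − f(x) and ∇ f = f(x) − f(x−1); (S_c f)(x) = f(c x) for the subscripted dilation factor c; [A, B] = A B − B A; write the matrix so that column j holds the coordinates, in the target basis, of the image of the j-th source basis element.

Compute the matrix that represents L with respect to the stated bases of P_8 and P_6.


image of 1: 0
image of x: 0
image of x^2: 0
image of x^3: 0
image of x^4: 0
image of x^5: 0
image of x^6: 0
image of x^7: 0
image of x^8: 0
each image's coordinates form column j of the matrix

the matrix is [[0, 0, 0, 0, 0, 0, 0, 0, 0]; [0, 0, 0, 0, 0, 0, 0, 0, 0]; [0, 0, 0, 0, 0, 0, 0, 0, 0]; [0, 0, 0, 0, 0, 0, 0, 0, 0]; [0, 0, 0, 0, 0, 0, 0, 0, 0]; [0, 0, 0, 0, 0, 0, 0, 0, 0]; [0, 0, 0, 0, 0, 0, 0, 0, 0]] (rows listed top to bottom)


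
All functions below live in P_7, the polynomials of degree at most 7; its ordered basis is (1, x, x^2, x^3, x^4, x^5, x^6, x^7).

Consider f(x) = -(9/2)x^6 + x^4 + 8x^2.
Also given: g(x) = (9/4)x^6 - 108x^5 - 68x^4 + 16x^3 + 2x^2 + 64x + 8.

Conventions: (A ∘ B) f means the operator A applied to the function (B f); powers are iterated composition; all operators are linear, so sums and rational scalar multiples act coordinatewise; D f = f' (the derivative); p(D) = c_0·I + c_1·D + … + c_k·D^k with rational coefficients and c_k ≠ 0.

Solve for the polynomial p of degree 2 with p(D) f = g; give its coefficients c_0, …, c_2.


D^0 f = -(9/2)x^6 + x^4 + 8x^2
D^1 f = -27x^5 + 4x^3 + 16x
D^2 f = -135x^4 + 12x^2 + 16
matching coefficients of g against c_0 f + c_1 Df + … from the top degree down determines the c_i
solution: c_0 = -1/2, c_1 = 4, c_2 = 1/2

c_0 = -1/2, c_1 = 4, c_2 = 1/2


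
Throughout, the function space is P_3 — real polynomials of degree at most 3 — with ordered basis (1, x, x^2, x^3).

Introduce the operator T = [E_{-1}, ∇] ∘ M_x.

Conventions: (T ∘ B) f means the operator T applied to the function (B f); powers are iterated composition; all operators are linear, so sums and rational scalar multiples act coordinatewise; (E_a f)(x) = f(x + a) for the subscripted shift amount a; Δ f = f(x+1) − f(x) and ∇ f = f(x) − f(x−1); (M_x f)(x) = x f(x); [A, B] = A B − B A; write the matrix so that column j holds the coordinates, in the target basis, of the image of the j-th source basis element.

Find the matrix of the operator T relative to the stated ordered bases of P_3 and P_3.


image of 1: 0
image of x: 0
image of x^2: 0
image of x^3: 0
each image's coordinates form column j of the matrix

the matrix is [[0, 0, 0, 0]; [0, 0, 0, 0]; [0, 0, 0, 0]; [0, 0, 0, 0]] (rows listed top to bottom)


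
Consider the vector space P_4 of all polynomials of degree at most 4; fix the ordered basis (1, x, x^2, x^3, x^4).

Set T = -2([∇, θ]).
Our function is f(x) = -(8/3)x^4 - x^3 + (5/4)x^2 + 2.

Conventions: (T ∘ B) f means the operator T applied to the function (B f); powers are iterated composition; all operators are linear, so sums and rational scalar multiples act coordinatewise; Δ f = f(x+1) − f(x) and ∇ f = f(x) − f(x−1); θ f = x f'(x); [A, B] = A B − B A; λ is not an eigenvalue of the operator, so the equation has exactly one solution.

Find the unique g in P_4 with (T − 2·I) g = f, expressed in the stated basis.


the image equals g(x) = (4/3)x^4 - (29/6)x^3 + (239/8)x^2 - (419/4)x + 550/3

write g with unknown coordinates in the stated basis and equate coefficients in (T − 2·I) g = f
solving from the highest basis element down gives g = (4/3)x^4 - (29/6)x^3 + (239/8)x^2 - (419/4)x + 550/3
check: T g = -(32/3)x^3 + 61x^2 - (419/2)x + 1106/3
so T g − 2·g = -(8/3)x^4 - x^3 + (5/4)x^2 + 2 = f ✓


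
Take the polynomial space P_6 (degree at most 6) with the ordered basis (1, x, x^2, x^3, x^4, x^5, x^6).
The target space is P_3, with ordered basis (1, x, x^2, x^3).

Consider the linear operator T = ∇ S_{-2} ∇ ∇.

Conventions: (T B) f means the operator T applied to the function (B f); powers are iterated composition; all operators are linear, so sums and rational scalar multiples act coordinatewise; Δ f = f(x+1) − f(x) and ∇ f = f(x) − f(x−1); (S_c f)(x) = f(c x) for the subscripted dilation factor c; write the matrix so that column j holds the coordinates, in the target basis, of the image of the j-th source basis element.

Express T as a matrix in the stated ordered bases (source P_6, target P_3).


image of 1: 0
image of x: 0
image of x^2: 0
image of x^3: -12
image of x^4: 96x
image of x^5: -480x^2 - 60
image of x^6: 1920x^3 + 720x
each image's coordinates form column j of the matrix

the matrix is [[0, 0, 0, -12, 0, -60, 0]; [0, 0, 0, 0, 96, 0, 720]; [0, 0, 0, 0, 0, -480, 0]; [0, 0, 0, 0, 0, 0, 1920]] (rows listed top to bottom)


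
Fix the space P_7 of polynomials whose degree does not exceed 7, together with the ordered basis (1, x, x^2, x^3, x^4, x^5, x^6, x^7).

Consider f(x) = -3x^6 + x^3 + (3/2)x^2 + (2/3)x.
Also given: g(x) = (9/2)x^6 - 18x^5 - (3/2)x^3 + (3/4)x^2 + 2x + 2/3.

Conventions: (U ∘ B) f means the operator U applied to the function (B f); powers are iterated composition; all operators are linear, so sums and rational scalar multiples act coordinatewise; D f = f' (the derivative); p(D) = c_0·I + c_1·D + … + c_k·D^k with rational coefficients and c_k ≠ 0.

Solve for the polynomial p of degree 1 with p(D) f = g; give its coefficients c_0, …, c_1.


p(D) = -(3/2)·I + D, i.e. c_0 = -3/2, c_1 = 1

D^0 f = -3x^6 + x^3 + (3/2)x^2 + (2/3)x
D^1 f = -18x^5 + 3x^2 + 3x + 2/3
matching coefficients of g against c_0 f + c_1 Df + … from the top degree down determines the c_i
solution: c_0 = -3/2, c_1 = 1


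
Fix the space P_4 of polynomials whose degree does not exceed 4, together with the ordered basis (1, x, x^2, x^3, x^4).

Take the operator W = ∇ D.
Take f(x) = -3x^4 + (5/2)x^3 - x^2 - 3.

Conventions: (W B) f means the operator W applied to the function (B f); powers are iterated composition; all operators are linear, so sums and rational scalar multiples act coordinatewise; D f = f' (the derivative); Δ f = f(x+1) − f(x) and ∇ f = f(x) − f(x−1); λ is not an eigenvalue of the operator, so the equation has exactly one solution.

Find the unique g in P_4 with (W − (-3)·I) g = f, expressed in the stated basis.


g(x) = -x^4 + (5/6)x^3 + (11/3)x^2 - (17/3)x - 23/18

write g with unknown coordinates in the stated basis and equate coefficients in (W − (-3)·I) g = f
solving from the highest basis element down gives g = -x^4 + (5/6)x^3 + (11/3)x^2 - (17/3)x - 23/18
check: W g = -12x^2 + 17x + 5/6
so W g − (-3)·g = -3x^4 + (5/2)x^3 - x^2 - 3 = f ✓


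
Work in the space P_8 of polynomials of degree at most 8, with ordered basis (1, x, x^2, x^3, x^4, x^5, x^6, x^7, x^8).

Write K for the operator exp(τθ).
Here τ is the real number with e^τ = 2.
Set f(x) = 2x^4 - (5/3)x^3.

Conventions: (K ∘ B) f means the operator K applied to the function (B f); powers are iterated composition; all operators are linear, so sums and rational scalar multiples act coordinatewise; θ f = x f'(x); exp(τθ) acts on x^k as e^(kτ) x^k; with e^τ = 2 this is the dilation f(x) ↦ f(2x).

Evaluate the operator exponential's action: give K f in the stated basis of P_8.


g(x) = 32x^4 - (40/3)x^3

exp(τθ) x^k = e^(kτ) x^k; with e^τ = 2 this sends x^k to 2^k x^k
x^3 ↦ 8 x^3
x^4 ↦ 16 x^4
applying this coordinatewise to f: exp(τθ) f = 32x^4 - (40/3)x^3


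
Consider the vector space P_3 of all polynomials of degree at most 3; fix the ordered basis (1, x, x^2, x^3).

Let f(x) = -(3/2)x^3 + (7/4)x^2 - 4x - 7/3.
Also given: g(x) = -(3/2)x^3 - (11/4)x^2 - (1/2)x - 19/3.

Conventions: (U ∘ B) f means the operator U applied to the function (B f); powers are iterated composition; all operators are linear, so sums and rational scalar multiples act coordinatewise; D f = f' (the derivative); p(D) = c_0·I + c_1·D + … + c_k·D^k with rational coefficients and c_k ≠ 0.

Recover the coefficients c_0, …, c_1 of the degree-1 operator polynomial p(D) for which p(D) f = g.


c_0 = 1, c_1 = 1

D^0 f = -(3/2)x^3 + (7/4)x^2 - 4x - 7/3
D^1 f = -(9/2)x^2 + (7/2)x - 4
matching coefficients of g against c_0 f + c_1 Df + … from the top degree down determines the c_i
solution: c_0 = 1, c_1 = 1
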